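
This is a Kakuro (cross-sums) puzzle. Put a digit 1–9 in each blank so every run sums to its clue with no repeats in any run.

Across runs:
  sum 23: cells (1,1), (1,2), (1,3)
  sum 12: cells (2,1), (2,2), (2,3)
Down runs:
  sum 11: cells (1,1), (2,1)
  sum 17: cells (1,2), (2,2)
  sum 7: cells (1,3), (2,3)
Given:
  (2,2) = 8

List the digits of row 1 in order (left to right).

23 in 3 cells must be {6,8,9}; 17 in 2 cells must be {8,9}.
(1,2) = 17 − 8 = 9 completes the 17 down.
(1,3) = 6: the only remaining digit allowed by both the 23 across and the 7 down.
Given what's placed, (2,1) must be 3 to fit the 12 across and 11 down.
(2,3) = 12 − 11 = 1 completes the 12 across.
(1,1) = 23 − 15 = 8 completes the 23 across.

8 9 6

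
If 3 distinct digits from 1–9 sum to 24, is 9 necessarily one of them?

Yes

The only way to make 24 from 3 distinct digits is {7,8,9}, which contains 9.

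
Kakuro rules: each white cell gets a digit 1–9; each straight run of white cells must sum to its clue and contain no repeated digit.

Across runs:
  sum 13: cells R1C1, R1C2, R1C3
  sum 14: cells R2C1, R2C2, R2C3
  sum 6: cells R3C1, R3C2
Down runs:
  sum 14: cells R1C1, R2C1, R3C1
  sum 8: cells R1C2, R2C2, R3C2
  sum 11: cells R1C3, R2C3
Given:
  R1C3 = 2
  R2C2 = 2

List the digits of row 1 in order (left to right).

Given what's placed, R1C2 must be 5 to fit the 13 across and 8 down.
R2C3 = 11 − 2 = 9 completes the 11 down.
R3C2 = 8 − 7 = 1 completes the 8 down.
R1C1 = 13 − 7 = 6 completes the 13 across.
R2C1 = 14 − 11 = 3 completes the 14 across.
R3C1 = 6 − 1 = 5 completes the 6 across.

6, 5, 2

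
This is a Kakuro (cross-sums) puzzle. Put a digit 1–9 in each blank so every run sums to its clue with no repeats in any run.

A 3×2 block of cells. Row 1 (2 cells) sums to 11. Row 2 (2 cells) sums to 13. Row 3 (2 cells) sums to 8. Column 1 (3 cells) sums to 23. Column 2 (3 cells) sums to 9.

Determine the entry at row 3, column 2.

23 in 3 cells must be {6,8,9}.
The 8 across and the 23 down share only 6, so (3,1) = 6.
(3,2) = 8 − 6 = 2 completes the 8 across.
Nothing is forced directly, so branch on (1,1), whose candidates are 8 or 9. If (1,1) = 9: then (1,2) would have to be in {2} for the 11 across but in {1,3,4,6} for the 9 down — contradiction. So (1,1) = 8.
(1,2) = 11 − 8 = 3 completes the 11 across.
(2,1) = 23 − 14 = 9 completes the 23 down.
(2,2) = 13 − 9 = 4 completes the 13 across.

2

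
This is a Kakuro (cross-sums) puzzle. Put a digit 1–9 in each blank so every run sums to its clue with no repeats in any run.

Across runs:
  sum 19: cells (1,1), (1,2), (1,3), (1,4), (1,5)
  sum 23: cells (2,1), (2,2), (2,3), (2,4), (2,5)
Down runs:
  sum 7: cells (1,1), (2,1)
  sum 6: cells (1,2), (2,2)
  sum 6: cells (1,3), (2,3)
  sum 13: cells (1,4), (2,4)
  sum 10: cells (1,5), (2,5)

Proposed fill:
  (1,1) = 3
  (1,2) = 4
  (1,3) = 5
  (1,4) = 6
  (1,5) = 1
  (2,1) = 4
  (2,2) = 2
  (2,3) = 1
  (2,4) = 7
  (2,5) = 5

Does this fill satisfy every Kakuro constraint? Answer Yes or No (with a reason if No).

No — the down run (1,5)–(2,5) sums to 6, not 10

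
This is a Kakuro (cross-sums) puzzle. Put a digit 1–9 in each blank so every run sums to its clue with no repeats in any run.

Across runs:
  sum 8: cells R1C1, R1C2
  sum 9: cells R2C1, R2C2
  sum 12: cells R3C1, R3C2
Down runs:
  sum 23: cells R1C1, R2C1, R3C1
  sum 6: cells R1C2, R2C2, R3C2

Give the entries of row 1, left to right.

6 2

23 in 3 cells must be {6,8,9}; 6 in 3 cells must be {1,2,3}.
The 8 across and the 23 down share only 6, so R1C1 = 6.
R1C2 = 8 − 6 = 2 completes the 8 across.
Given what's placed, R2C1 must be 8 to fit the 9 across and 23 down.
R2C2 = 9 − 8 = 1 completes the 9 across.
R3C1 = 23 − 14 = 9 completes the 23 down.
R3C2 = 12 − 9 = 3 completes the 12 across.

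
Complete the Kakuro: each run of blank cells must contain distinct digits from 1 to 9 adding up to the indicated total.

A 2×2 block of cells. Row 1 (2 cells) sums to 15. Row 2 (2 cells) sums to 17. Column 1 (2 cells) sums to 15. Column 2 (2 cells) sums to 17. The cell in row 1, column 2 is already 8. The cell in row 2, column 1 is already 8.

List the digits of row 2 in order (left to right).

17 in 2 cells must be {8,9}.
(1,1) = 15 − 8 = 7 completes the 15 across.
(2,2) = 17 − 8 = 9 completes the 17 across.

8 9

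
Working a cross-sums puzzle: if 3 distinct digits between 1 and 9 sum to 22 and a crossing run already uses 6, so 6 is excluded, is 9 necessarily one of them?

The only way to make 22 from 3 distinct digits under that restriction is {5,8,9}, which contains 9.

Yes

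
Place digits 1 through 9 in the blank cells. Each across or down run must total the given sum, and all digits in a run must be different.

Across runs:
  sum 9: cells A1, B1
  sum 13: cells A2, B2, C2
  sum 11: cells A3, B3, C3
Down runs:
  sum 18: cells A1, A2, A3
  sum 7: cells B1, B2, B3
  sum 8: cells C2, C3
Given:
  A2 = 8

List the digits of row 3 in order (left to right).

7 in 3 cells must be {1,2,4}.
No cell is forced outright now. B1 can only be 1 or 2 or 4 (the digits allowed by both its 9 across and its 7 down). If B1 = 1: then A1 would have to be in {8} for the 9 across but in {1,3,4,6,7,9} for the 18 down — contradiction. If B1 = 4: then A1 would have to be in {5} for the 9 across but in {1,3,4,6,7,9} for the 18 down — contradiction. So B1 = 2.
A1 = 9 − 2 = 7 completes the 9 across.
A3 = 18 − 15 = 3 completes the 18 down.
B3 = 1: the only remaining digit allowed by both the 11 across and the 7 down.
C3 = 11 − 4 = 7 completes the 11 across.
B2 = 7 − 3 = 4 completes the 7 down.
C2 = 13 − 12 = 1 completes the 13 across.

3 1 7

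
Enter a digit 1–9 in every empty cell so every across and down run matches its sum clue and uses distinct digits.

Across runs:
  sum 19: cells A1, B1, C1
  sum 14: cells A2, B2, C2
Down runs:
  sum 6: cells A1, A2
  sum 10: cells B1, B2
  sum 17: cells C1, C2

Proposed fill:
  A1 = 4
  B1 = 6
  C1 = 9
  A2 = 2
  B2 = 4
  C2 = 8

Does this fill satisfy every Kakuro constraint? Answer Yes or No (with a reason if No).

Yes

Across: 4+6+9=19; 2+4+8=14. Down: 4+2=6; 6+4=10; 9+8=17. No digit repeats within any run.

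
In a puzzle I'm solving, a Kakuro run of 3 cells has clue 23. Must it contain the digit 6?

Yes

The only way to make 23 from 3 distinct digits is {6,8,9}, which contains 6.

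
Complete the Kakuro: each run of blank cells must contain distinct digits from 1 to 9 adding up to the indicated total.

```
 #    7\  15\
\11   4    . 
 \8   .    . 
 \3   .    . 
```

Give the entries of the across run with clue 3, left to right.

1 2

3 in 2 cells must be {1,2}; 7 in 3 cells must be {1,2,4}.
R1C2 = 11 − 4 = 7 completes the 11 across.
R3C2 = 2: the only remaining digit allowed by both the 3 across and the 15 down.
R2C2 = 15 − 9 = 6 completes the 15 down.
R3C1 = 3 − 2 = 1 completes the 3 across.
R2C1 = 8 − 6 = 2 completes the 8 across.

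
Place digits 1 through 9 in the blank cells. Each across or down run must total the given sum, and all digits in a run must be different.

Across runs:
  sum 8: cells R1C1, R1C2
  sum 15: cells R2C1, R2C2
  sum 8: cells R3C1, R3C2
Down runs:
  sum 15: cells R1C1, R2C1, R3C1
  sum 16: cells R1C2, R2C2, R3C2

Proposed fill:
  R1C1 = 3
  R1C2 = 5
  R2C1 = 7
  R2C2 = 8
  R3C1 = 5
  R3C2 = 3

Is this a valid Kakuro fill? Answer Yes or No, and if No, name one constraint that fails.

Across: 3+5=8; 7+8=15; 5+3=8. Down: 3+7+5=15; 5+8+3=16. No digit repeats within any run.

Yes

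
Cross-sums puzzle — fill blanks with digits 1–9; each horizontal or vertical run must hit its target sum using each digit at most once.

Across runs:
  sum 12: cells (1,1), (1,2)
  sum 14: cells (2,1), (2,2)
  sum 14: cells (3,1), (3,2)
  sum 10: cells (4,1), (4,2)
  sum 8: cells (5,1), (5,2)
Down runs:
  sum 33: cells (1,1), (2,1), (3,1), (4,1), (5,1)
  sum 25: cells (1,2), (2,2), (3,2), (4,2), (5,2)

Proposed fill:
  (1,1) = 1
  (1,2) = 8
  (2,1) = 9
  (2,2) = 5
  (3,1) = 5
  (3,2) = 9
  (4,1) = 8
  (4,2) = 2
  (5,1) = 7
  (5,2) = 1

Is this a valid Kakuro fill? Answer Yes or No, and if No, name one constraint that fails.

No — the across run (1,1)–(1,2) sums to 9, not 12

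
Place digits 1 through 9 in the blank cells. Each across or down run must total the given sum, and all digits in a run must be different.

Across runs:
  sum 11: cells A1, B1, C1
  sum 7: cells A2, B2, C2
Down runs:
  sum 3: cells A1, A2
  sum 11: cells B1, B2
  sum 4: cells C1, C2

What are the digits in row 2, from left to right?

7 in 3 cells must be {1,2,4}; 3 in 2 cells must be {1,2}; 4 in 2 cells must be {1,3}.
The 7 across and the 4 down share only 1, so C2 = 1.
C1 = 4 − 1 = 3 completes the 4 down.
Given what's placed, A2 must be 2 to fit the 7 across and 3 down.
B2 = 7 − 3 = 4 completes the 7 across.
A1 = 3 − 2 = 1 completes the 3 down.
B1 = 11 − 4 = 7 completes the 11 across.

2, 4, 1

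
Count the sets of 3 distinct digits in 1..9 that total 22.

3 distinct digits from 1–9 sum between 6 and 24.
Enumerating: {5,8,9}, {6,7,9}.

2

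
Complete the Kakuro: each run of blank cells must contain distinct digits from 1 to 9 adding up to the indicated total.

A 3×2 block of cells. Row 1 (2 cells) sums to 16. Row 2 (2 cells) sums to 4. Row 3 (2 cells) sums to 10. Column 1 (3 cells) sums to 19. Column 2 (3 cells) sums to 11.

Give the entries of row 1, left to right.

16 in 2 cells must be {7,9}; 4 in 2 cells must be {1,3}.
The 16 across and the 11 down share only 7, so (1,2) = 7.
The 4 across and the 19 down share only 3, so (2,1) = 3.
(2,2) = 4 − 3 = 1 completes the 4 across.
(3,2) = 11 − 8 = 3 completes the 11 down.
(1,1) = 16 − 7 = 9 completes the 16 across.
(3,1) = 10 − 3 = 7 completes the 10 across.

9 7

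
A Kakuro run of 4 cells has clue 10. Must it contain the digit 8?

The only way to make 10 from 4 distinct digits is {1,2,3,4}, which does not contain 8.

No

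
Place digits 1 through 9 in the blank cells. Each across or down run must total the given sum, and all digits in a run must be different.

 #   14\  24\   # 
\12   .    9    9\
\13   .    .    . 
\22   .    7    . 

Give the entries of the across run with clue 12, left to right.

3, 9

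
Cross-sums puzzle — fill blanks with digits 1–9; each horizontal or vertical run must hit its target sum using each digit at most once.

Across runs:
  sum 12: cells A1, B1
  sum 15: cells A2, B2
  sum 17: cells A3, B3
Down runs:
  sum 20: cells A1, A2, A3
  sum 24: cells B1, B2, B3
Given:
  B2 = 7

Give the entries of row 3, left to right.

9 8

17 in 2 cells must be {8,9}; 24 in 3 cells must be {7,8,9}.
A2 = 15 − 7 = 8 completes the 15 across.
A3 = 9: the only remaining digit allowed by both the 17 across and the 20 down.
B3 = 17 − 9 = 8 completes the 17 across.
A1 = 20 − 17 = 3 completes the 20 down.
B1 = 12 − 3 = 9 completes the 12 across.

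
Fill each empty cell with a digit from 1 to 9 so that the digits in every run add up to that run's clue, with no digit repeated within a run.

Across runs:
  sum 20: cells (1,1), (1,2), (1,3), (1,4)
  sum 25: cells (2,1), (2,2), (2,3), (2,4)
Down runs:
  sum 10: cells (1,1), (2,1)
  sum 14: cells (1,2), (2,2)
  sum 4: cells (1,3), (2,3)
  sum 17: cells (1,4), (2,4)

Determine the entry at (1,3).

1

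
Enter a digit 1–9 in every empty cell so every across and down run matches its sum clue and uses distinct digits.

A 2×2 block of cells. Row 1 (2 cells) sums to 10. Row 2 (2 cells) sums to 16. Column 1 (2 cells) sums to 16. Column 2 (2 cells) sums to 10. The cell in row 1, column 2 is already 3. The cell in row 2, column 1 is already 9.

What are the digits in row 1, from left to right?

7 3

16 in 2 cells must be {7,9}.
(1,1) = 10 − 3 = 7 completes the 10 across.
(2,2) = 16 − 9 = 7 completes the 16 across.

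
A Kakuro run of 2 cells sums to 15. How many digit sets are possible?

2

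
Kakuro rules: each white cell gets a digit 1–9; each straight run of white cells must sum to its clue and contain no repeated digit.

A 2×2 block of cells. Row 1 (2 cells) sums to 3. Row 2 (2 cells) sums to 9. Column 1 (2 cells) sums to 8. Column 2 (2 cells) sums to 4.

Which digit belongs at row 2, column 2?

3 in 2 cells must be {1,2}; 4 in 2 cells must be {1,3}.
The 3 across and the 4 down share only 1, so (1,2) = 1.
(2,2) = 4 − 1 = 3 completes the 4 down.
(1,1) = 3 − 1 = 2 completes the 3 across.
(2,1) = 9 − 3 = 6 completes the 9 across.

3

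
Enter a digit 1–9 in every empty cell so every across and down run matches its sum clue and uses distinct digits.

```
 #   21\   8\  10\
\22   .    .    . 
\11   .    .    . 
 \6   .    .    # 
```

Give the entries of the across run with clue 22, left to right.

Only 5 fits R1C2 under both its across sum 22 and down sum 8.
Nothing is forced directly, so branch on R1C1, whose candidates are 8 or 9. If R1C1 = 8: that forces R1C3 = 9, R2C3 = 1, R3C1 = 4, R3C2 = 2, after which R2C1 would have to be in {2,3,4,6,7,8} for the 11 across but in {9} for the 21 down — contradiction. So R1C1 = 9.
R1C3 = 22 − 14 = 8 completes the 22 across.
R2C3 = 10 − 8 = 2 completes the 10 down.
R2C2 = 1: the only remaining digit allowed by both the 11 across and the 8 down.
R3C2 = 8 − 6 = 2 completes the 8 down.
R2C1 = 11 − 3 = 8 completes the 11 across.
R3C1 = 6 − 2 = 4 completes the 6 across.

9 5 8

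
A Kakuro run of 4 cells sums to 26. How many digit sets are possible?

4 distinct digits from 1–9 sum between 10 and 30.
Enumerating: {2,7,8,9}, {3,6,8,9}, {4,5,8,9}, {4,6,7,9}, {5,6,7,8}.

5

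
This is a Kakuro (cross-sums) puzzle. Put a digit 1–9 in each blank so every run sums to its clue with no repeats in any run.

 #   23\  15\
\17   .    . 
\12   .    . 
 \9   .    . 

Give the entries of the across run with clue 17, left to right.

17 in 2 cells must be {8,9}; 23 in 3 cells must be {6,8,9}.
Nothing is forced directly, so branch on R1C1, whose candidates are 8 or 9. If R1C1 = 8: that forces R1C2 = 9, R2C1 = 9, after which R2C2 would have to be in {3} for the 12 across but in {1,2,4,5} for the 15 down — contradiction. So R1C1 = 9.
R1C2 = 17 − 9 = 8 completes the 17 across.
Given what's placed, R2C1 must be 8 to fit the 12 across and 23 down.
R2C2 = 12 − 8 = 4 completes the 12 across.
R3C1 = 23 − 17 = 6 completes the 23 down.
R3C2 = 9 − 6 = 3 completes the 9 across.

9 8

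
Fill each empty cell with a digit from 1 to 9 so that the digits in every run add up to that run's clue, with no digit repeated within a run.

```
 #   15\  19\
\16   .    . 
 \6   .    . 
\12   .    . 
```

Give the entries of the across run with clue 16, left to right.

16 in 2 cells must be {7,9}.
Nothing is forced directly, so branch on R2C2, whose candidates are 2 or 4 or 5. If R2C2 = 2: that forces R1C2 = 9, R2C1 = 4, R3C2 = 8, after which R1C1 would have to be in {7} for the 16 across but in {2,3,5,6,8,9} for the 15 down — contradiction. If R2C2 = 5: then R1C2 would have to be in {7,9} for the 16 across but in {6,8} for the 19 down — contradiction. So R2C2 = 4.
R2C1 = 6 − 4 = 2 completes the 6 across.
Nothing is forced directly, so branch on R1C1, whose candidates are 7 or 9. If R1C1 = 7: that forces R1C2 = 9, after which R3C1 would have to be in {3,4,5,7,8,9} for the 12 across but in {6} for the 15 down — contradiction. So R1C1 = 9.
R1C2 = 16 − 9 = 7 completes the 16 across.
R3C1 = 15 − 11 = 4 completes the 15 down.
R3C2 = 12 − 4 = 8 completes the 12 across.

9, 7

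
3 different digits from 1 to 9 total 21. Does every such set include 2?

Counterexample: {4,8,9} sums to 21 without using 2.

No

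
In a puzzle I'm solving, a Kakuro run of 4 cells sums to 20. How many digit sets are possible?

12

4 distinct digits from 1–9 sum between 10 and 30.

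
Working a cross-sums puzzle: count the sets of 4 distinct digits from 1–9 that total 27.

4 distinct digits from 1–9 sum between 10 and 30.
Enumerating: {3,7,8,9}, {4,6,8,9}, {5,6,7,9}.

3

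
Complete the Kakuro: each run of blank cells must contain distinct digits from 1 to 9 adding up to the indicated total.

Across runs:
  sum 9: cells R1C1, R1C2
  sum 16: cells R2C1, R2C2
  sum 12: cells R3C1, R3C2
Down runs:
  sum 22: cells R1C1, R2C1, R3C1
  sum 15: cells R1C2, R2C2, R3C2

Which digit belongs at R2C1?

9

16 in 2 cells must be {7,9}.
Nothing is forced directly, so branch on R2C1, whose candidates are 7 or 9. If R2C1 = 7: that forces R1C1 = 6, R1C2 = 3, after which R2C2 would have to be in {9} for the 16 across but in {4,5,7,8} for the 15 down — contradiction. So R2C1 = 9.
R2C2 = 16 − 9 = 7 completes the 16 across.
Nothing is forced directly, so branch on R3C2, whose candidates are 3 or 5. If R3C2 = 3: that forces R1C2 = 5, after which R3C1 would have to be in {9} for the 12 across but in {5,6,7,8} for the 22 down — contradiction. So R3C2 = 5.
R1C2 = 15 − 12 = 3 completes the 15 down.
R3C1 = 12 − 5 = 7 completes the 12 across.
R1C1 = 9 − 3 = 6 completes the 9 across.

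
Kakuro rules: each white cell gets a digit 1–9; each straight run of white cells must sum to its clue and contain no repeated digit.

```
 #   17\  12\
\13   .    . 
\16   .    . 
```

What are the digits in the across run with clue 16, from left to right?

9 7

16 in 2 cells must be {7,9}; 17 in 2 cells must be {8,9}.
The 16 across and the 17 down share only 9, so R2C1 = 9.
R2C2 = 16 − 9 = 7 completes the 16 across.
R1C1 = 17 − 9 = 8 completes the 17 down.
R1C2 = 13 − 8 = 5 completes the 13 across.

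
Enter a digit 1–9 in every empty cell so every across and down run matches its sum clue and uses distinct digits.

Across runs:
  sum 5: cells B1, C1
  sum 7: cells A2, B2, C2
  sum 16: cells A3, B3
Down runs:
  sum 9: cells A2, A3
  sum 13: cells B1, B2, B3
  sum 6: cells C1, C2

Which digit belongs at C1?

7 in 3 cells must be {1,2,4}; 16 in 2 cells must be {7,9}.
The 16 across and the 9 down share only 7, so A3 = 7.
B3 = 16 − 7 = 9 completes the 16 across.
A2 = 9 − 7 = 2 completes the 9 down.
B2 = 1: the only remaining digit allowed by both the 7 across and the 13 down.
C2 = 7 − 3 = 4 completes the 7 across.
B1 = 13 − 10 = 3 completes the 13 down.
C1 = 5 − 3 = 2 completes the 5 across.

2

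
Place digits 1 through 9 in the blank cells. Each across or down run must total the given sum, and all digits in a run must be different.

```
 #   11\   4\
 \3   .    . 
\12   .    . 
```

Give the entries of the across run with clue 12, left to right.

9 3

3 in 2 cells must be {1,2}; 4 in 2 cells must be {1,3}.
The 3 across and the 11 down share only 2, so R1C1 = 2.
R1C2 = 3 − 2 = 1 completes the 3 across.
R2C1 = 11 − 2 = 9 completes the 11 down.
R2C2 = 12 − 9 = 3 completes the 12 across.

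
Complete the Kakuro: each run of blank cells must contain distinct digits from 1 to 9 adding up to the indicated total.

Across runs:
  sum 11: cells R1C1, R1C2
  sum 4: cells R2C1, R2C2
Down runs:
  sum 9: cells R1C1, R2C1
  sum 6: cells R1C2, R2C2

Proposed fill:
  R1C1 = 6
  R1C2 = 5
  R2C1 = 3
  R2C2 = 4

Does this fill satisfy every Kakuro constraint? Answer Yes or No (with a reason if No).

No — the down run R1C2–R2C2 sums to 9, not 6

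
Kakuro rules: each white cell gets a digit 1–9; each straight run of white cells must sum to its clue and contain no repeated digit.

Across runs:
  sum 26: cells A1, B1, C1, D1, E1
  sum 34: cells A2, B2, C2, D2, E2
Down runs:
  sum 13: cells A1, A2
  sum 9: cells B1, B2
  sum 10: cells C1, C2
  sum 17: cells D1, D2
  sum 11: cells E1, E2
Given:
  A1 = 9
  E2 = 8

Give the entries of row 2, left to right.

34 in 5 cells must be {4,6,7,8,9}; 17 in 2 cells must be {8,9}.
D1 = 8: the only remaining digit allowed by both the 26 across and the 17 down.
E1 = 11 − 8 = 3 completes the 11 down.
A2 = 13 − 9 = 4 completes the 13 down.
D2 = 17 − 8 = 9 completes the 17 down.
Nothing is forced directly, so branch on B2, whose candidates are 6 or 7. If B2 = 6: then B1 would have to be in {1,2,4,5} for the 26 across but in {3} for the 9 down — contradiction. So B2 = 7.
B1 = 9 − 7 = 2 completes the 9 down.
C1 = 26 − 22 = 4 completes the 26 across.
C2 = 34 − 28 = 6 completes the 34 across.

4 7 6 9 8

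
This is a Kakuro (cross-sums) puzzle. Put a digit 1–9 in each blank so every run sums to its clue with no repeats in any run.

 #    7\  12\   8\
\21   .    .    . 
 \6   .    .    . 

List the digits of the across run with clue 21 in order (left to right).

6 in 3 cells must be {1,2,3}.
The 6 across and the 12 down share only 3, so R2C2 = 3.
R1C2 = 12 − 3 = 9 completes the 12 down.
Nothing is forced directly, so branch on R1C1, whose candidates are 4 or 5. If R1C1 = 4: then R1C3 would have to be in {8} for the 21 across but in {1,2,3,5,6,7} for the 8 down — contradiction. So R1C1 = 5.
R1C3 = 21 − 14 = 7 completes the 21 across.
R2C1 = 7 − 5 = 2 completes the 7 down.
R2C3 = 6 − 5 = 1 completes the 6 across.

5, 9, 7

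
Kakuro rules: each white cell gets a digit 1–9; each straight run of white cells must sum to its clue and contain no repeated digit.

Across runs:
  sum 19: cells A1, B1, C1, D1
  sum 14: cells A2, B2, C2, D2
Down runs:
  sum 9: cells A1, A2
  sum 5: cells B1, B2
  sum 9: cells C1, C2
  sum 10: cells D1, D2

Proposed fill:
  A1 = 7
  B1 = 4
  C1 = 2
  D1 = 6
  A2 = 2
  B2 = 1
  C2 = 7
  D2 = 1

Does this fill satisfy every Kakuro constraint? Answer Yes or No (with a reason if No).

No — the down run D1–D2 sums to 7, not 10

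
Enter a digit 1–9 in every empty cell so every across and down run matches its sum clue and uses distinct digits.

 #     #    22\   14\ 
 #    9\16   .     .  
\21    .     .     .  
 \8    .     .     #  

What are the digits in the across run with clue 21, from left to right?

7 9 5

16 in 2 cells must be {7,9}.
The 16 across and the 14 down share only 9, so R1C3 = 9.
R2C3 = 14 − 9 = 5 completes the 14 down.
R1C2 = 16 − 9 = 7 completes the 16 across.
R2C1 = 7: the only remaining digit allowed by both the 21 across and the 9 down.
R2C2 = 21 − 12 = 9 completes the 21 across.
R3C1 = 9 − 7 = 2 completes the 9 down.
R3C2 = 8 − 2 = 6 completes the 8 across.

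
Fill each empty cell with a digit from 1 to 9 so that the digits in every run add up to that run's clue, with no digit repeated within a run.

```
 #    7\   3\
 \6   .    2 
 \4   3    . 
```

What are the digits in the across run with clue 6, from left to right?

4 2

4 in 2 cells must be {1,3}; 3 in 2 cells must be {1,2}.
R1C1 = 6 − 2 = 4 completes the 6 across.
R2C2 = 4 − 3 = 1 completes the 4 across.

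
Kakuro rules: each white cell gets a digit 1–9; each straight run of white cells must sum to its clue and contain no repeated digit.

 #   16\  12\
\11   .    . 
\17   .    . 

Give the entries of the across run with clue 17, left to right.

9, 8

17 in 2 cells must be {8,9}; 16 in 2 cells must be {7,9}.
The 17 across and the 16 down share only 9, so R2C1 = 9.
R2C2 = 17 − 9 = 8 completes the 17 across.
R1C1 = 16 − 9 = 7 completes the 16 down.
R1C2 = 11 − 7 = 4 completes the 11 across.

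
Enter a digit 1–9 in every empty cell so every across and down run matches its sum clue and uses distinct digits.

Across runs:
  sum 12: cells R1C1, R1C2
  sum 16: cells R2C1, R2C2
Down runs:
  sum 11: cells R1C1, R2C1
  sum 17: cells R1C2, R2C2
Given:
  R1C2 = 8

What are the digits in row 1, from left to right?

4, 8

16 in 2 cells must be {7,9}; 17 in 2 cells must be {8,9}.
R1C1 = 12 − 8 = 4 completes the 12 across.
R2C1 = 11 − 4 = 7 completes the 11 down.
R2C2 = 16 − 7 = 9 completes the 16 across.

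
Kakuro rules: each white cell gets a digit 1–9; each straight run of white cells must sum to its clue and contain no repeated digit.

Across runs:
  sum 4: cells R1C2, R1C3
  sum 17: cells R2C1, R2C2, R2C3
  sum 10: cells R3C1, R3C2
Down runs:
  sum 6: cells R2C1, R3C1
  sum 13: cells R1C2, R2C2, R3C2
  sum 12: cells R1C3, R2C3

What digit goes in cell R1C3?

4 in 2 cells must be {1,3}.
The 4 across and the 12 down share only 3, so R1C3 = 3.
R2C3 = 12 − 3 = 9 completes the 12 down.
R1C2 = 4 − 3 = 1 completes the 4 across.
No cell is forced outright now. R2C1 can only be 1 or 2 or 5 (the digits allowed by both its 17 across and its 6 down). If R2C1 = 1: that forces R2C2 = 7, after which R3C1 would have to be in {1,2,3,4,6,7,8,9} for the 10 across but in {5} for the 6 down — contradiction. If R2C1 = 2: then R2C2 would have to be in {6} for the 17 across but in {3,4,5,7,8,9} for the 13 down — contradiction. So R2C1 = 5.
R2C2 = 17 − 14 = 3 completes the 17 across.
R3C1 = 6 − 5 = 1 completes the 6 down.
R3C2 = 10 − 1 = 9 completes the 10 across.

3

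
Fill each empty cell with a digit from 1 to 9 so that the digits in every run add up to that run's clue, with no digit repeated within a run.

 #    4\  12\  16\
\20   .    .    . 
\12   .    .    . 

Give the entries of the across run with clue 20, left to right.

3, 8, 9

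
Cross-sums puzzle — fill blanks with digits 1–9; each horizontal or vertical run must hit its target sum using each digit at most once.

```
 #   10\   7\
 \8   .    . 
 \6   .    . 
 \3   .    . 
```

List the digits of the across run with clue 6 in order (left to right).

3 in 2 cells must be {1,2}; 7 in 3 cells must be {1,2,4}.
Nothing is forced directly, so branch on R1C2, whose candidates are 1 or 2. If R1C2 = 2: that forces R1C1 = 6, R2C1 = 1, after which R2C2 would have to be in {5} for the 6 across but in {1,4} for the 7 down — contradiction. So R1C2 = 1.
R1C1 = 8 − 1 = 7 completes the 8 across.
Given what's placed, R3C2 must be 2 to fit the 3 across and 7 down.
R2C2 = 7 − 3 = 4 completes the 7 down.
R3C1 = 3 − 2 = 1 completes the 3 across.
R2C1 = 6 − 4 = 2 completes the 6 across.

2 4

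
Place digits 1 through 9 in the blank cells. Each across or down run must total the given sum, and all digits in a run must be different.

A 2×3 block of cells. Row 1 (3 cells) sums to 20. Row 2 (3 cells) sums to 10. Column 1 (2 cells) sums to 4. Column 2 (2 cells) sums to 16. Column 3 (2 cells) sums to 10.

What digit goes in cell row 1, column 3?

8

4 in 2 cells must be {1,3}; 16 in 2 cells must be {7,9}.
The 20 across and the 4 down share only 3, so (1,1) = 3.
Given what's placed, (1,2) must be 9 to fit the 20 across and 16 down.
(1,3) = 20 − 12 = 8 completes the 20 across.
(2,1) = 4 − 3 = 1 completes the 4 down.
(2,2) = 16 − 9 = 7 completes the 16 down.
(2,3) = 10 − 8 = 2 completes the 10 across.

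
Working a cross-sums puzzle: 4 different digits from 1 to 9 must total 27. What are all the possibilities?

{3,7,8,9}; {4,6,8,9}; {5,6,7,9}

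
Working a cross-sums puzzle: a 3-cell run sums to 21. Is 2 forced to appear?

Counterexample: {4,8,9} sums to 21 without using 2.

No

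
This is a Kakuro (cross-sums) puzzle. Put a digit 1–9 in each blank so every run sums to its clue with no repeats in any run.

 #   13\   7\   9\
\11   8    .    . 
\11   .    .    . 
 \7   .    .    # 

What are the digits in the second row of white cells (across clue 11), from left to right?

2 1 8

7 in 3 cells must be {1,2,4}.
Nothing is forced directly, so branch on R1C2, whose candidates are 1 or 2. If R1C2 = 1: that forces R1C3 = 2, R2C3 = 7, after which R2C2 would have to be in {1,3} for the 11 across but in {2,4} for the 7 down — contradiction. So R1C2 = 2.
R1C3 = 11 − 10 = 1 completes the 11 across.
R2C3 = 9 − 1 = 8 completes the 9 down.
Given what's placed, R2C2 must be 1 to fit the 11 across and 7 down.
R3C2 = 7 − 3 = 4 completes the 7 down.
R2C1 = 11 − 9 = 2 completes the 11 across.
R3C1 = 7 − 4 = 3 completes the 7 across.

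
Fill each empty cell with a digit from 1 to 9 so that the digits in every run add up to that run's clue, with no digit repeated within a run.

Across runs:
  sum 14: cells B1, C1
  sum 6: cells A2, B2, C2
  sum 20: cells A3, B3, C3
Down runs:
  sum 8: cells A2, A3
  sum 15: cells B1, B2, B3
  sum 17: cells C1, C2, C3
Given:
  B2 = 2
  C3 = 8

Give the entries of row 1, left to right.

8 6

6 in 3 cells must be {1,2,3}.
Given what's placed, C2 must be 3 to fit the 6 across and 17 down.
C1 = 17 − 11 = 6 completes the 17 down.
A2 = 6 − 5 = 1 completes the 6 across.
A3 = 8 − 1 = 7 completes the 8 down.
B3 = 20 − 15 = 5 completes the 20 across.
B1 = 14 − 6 = 8 completes the 14 across.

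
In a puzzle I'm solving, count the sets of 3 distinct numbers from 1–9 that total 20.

3 distinct digits from 1–9 sum between 6 and 24.
Enumerating: {3,8,9}, {4,7,9}, {5,6,9}, {5,7,8}.

4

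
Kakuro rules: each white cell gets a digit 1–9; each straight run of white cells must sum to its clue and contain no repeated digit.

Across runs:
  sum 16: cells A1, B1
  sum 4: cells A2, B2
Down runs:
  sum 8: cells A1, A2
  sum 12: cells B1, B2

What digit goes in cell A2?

1

16 in 2 cells must be {7,9}; 4 in 2 cells must be {1,3}.
The 16 across and the 8 down share only 7, so A1 = 7.
B1 = 16 − 7 = 9 completes the 16 across.
A2 = 8 − 7 = 1 completes the 8 down.
B2 = 4 − 1 = 3 completes the 4 across.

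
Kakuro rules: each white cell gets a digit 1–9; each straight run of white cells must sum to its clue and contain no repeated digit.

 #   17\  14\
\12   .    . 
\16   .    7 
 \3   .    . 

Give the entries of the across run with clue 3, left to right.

16 in 2 cells must be {7,9}; 3 in 2 cells must be {1,2}.
R2C1 = 16 − 7 = 9 completes the 16 across.
No cell is forced outright now. R3C1 can only be 1 or 2 (the digits allowed by both its 3 across and its 17 down). If R3C1 = 2: then R1C1 would have to be in {3,4,5,7,8,9} for the 12 across but in {6} for the 17 down — contradiction. So R3C1 = 1.
R1C1 = 17 − 10 = 7 completes the 17 down.
R1C2 = 12 − 7 = 5 completes the 12 across.
R3C2 = 3 − 1 = 2 completes the 3 across.

1, 2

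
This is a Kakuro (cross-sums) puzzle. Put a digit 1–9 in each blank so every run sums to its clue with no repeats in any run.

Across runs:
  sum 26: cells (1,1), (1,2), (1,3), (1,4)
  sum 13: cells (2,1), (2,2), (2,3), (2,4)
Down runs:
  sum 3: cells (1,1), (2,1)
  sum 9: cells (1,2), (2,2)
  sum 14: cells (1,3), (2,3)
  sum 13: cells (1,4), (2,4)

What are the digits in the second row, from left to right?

3 in 2 cells must be {1,2}.
Only 2 fits (1,1) under both its across sum 26 and down sum 3.
(2,1) = 3 − 2 = 1 completes the 3 down.
Nothing is forced directly, so branch on (1,2), whose candidates are 7 or 8. If (1,2) = 8: that forces (1,3) = 9, (1,4) = 7, after which (2,2) would have to be in {2,3,4,5,6,7} for the 13 across but in {1} for the 9 down — contradiction. So (1,2) = 7.
(2,2) = 9 − 7 = 2 completes the 9 down.
(2,3) = 6: the only remaining digit allowed by both the 13 across and the 14 down.
(2,4) = 13 − 9 = 4 completes the 13 across.

1, 2, 6, 4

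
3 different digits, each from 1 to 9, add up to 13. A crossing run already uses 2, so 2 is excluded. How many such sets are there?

3 distinct digits from 1–9 sum between 6 and 24.
Dropping sets that contain 2.
Enumerating: {1,3,9}, {1,4,8}, {1,5,7}, {3,4,6}.

4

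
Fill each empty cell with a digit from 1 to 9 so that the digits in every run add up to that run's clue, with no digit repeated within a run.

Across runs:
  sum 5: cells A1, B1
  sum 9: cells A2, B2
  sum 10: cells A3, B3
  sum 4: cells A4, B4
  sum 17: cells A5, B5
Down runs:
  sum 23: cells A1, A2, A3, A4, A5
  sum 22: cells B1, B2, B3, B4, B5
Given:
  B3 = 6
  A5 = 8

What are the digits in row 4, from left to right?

4 in 2 cells must be {1,3}; 17 in 2 cells must be {8,9}.
A3 = 10 − 6 = 4 completes the 10 across.
B5 = 17 − 8 = 9 completes the 17 across.
Given what's placed, B4 must be 1 to fit the 4 across and 22 down.
A4 = 4 − 1 = 3 completes the 4 across.

3 1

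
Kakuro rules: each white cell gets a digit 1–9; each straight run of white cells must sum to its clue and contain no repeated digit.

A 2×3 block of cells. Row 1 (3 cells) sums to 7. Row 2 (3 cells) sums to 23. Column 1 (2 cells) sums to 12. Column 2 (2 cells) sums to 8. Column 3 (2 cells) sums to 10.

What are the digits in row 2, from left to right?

8, 6, 9

7 in 3 cells must be {1,2,4}; 23 in 3 cells must be {6,8,9}.
The 7 across and the 12 down share only 4, so (1,1) = 4.
(2,1) = 12 − 4 = 8 completes the 12 down.
Given what's placed, (2,2) must be 6 to fit the 23 across and 8 down.
(2,3) = 23 − 14 = 9 completes the 23 across.
(1,2) = 8 − 6 = 2 completes the 8 down.
(1,3) = 7 − 6 = 1 completes the 7 across.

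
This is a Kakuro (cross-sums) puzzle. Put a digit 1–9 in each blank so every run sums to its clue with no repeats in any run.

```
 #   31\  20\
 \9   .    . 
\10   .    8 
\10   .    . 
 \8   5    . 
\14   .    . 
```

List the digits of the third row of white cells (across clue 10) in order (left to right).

R2C1 = 10 − 8 = 2 completes the 10 across.
R4C2 = 8 − 5 = 3 completes the 8 across.
R5C2 = 6: the only remaining digit allowed by both the 14 across and the 20 down.
R5C1 = 14 − 6 = 8 completes the 14 across.
Given what's placed, R1C1 must be 7 to fit the 9 across and 31 down.
R1C2 = 9 − 7 = 2 completes the 9 across.
R3C1 = 31 − 22 = 9 completes the 31 down.
R3C2 = 10 − 9 = 1 completes the 10 across.

9, 1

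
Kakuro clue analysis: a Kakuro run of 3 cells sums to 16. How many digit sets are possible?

8

3 distinct digits from 1–9 sum between 6 and 24.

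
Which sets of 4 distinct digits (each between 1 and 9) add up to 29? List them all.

{5,7,8,9}

4 distinct digits from 1–9 sum between 10 and 30.
Only one set works: {5,7,8,9}.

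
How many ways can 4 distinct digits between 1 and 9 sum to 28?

4 distinct digits from 1–9 sum between 10 and 30.
Enumerating: {4,7,8,9}, {5,6,8,9}.

2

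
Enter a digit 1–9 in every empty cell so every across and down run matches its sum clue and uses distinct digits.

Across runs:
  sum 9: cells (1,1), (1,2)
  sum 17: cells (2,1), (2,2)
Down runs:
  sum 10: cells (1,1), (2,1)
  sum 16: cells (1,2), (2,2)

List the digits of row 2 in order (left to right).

8 9

17 in 2 cells must be {8,9}; 16 in 2 cells must be {7,9}.
The 9 across and the 16 down share only 7, so (1,2) = 7.
(2,2) = 16 − 7 = 9 completes the 16 down.
(1,1) = 9 − 7 = 2 completes the 9 across.
(2,1) = 17 − 9 = 8 completes the 17 across.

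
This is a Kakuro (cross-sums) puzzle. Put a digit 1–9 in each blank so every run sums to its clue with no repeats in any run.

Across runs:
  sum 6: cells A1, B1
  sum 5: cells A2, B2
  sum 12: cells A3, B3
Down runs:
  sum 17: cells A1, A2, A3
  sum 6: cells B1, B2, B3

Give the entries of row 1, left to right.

5 1

6 in 3 cells must be {1,2,3}.
The 12 across and the 6 down share only 3, so B3 = 3.
A3 = 12 − 3 = 9 completes the 12 across.
Nothing is forced directly, so branch on B1, whose candidates are 1 or 2. If B1 = 2: then A1 would have to be in {4} for the 6 across but in {1,2,3,5,6,7} for the 17 down — contradiction. So B1 = 1.
A1 = 6 − 1 = 5 completes the 6 across.
A2 = 17 − 14 = 3 completes the 17 down.
B2 = 5 − 3 = 2 completes the 5 across.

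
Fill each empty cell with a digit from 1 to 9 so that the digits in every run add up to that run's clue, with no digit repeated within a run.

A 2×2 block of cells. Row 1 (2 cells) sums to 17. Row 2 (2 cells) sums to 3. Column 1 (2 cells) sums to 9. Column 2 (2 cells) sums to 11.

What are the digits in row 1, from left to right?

8, 9

17 in 2 cells must be {8,9}; 3 in 2 cells must be {1,2}.
The 17 across and the 9 down share only 8, so (1,1) = 8.
(1,2) = 17 − 8 = 9 completes the 17 across.
(2,1) = 9 − 8 = 1 completes the 9 down.
(2,2) = 3 − 1 = 2 completes the 3 across.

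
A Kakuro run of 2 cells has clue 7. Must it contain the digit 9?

Counterexample: {1,6} sums to 7 without using 9.

No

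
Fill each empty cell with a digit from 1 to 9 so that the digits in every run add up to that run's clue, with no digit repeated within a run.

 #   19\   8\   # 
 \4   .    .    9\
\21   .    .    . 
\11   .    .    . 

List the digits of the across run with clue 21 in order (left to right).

9 4 8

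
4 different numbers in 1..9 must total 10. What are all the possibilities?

{1,2,3,4}

4 distinct digits from 1–9 sum between 10 and 30.
Only one set works: {1,2,3,4}.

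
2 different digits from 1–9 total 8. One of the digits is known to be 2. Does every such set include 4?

No

The only way to make 8 from 2 distinct digits under that restriction is {2,6}, which does not contain 4.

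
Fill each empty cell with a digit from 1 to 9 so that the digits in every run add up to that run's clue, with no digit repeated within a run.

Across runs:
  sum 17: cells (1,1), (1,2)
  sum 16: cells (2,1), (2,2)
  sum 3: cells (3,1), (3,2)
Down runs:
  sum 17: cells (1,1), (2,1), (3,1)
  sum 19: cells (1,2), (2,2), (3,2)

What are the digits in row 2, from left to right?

7, 9

17 in 2 cells must be {8,9}; 16 in 2 cells must be {7,9}; 3 in 2 cells must be {1,2}.
The 3 across and the 19 down share only 2, so (3,2) = 2.
Given what's placed, (2,2) must be 9 to fit the 16 across and 19 down.
(3,1) = 3 − 2 = 1 completes the 3 across.
(1,1) = 9: the only remaining digit allowed by both the 17 across and the 17 down.
(1,2) = 17 − 9 = 8 completes the 17 across.
(2,1) = 16 − 9 = 7 completes the 16 across.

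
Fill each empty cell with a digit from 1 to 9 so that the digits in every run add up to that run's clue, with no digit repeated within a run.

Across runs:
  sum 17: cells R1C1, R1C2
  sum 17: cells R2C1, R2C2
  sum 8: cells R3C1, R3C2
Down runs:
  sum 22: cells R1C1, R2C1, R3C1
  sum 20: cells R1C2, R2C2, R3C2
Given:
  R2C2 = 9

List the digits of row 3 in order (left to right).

17 in 2 cells must be {8,9}.
R1C2 = 8: the only remaining digit allowed by both the 17 across and the 20 down.
R2C1 = 17 − 9 = 8 completes the 17 across.
Given what's placed, R3C1 must be 5 to fit the 8 across and 22 down.
R3C2 = 8 − 5 = 3 completes the 8 across.
R1C1 = 17 − 8 = 9 completes the 17 across.

5, 3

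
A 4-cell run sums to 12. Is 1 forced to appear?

Yes

Every partition of 12 into 4 distinct digits includes 1: {1,2,3,6}, {1,2,4,5}.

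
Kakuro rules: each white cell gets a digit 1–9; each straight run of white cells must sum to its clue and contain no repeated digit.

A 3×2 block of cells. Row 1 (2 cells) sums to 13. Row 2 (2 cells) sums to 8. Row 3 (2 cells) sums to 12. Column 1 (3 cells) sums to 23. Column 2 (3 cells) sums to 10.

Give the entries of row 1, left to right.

8, 5

23 in 3 cells must be {6,8,9}.
The 8 across and the 23 down share only 6, so (2,1) = 6.
(2,2) = 8 − 6 = 2 completes the 8 across.
Nothing is forced directly, so branch on (1,1), whose candidates are 8 or 9. If (1,1) = 9: then (1,2) would have to be in {4} for the 13 across but in {1,3,5,7} for the 10 down — contradiction. So (1,1) = 8.
(1,2) = 13 − 8 = 5 completes the 13 across.
(3,1) = 23 − 14 = 9 completes the 23 down.
(3,2) = 12 − 9 = 3 completes the 12 across.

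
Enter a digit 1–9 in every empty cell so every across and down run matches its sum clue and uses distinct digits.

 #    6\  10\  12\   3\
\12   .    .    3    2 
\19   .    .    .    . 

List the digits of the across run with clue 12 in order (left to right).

1, 6, 3, 2

3 in 2 cells must be {1,2}.
Given what's placed, R1C1 must be 1 to fit the 12 across and 6 down.
R1C2 = 12 − 6 = 6 completes the 12 across.
R2C1 = 6 − 1 = 5 completes the 6 down.
R2C2 = 10 − 6 = 4 completes the 10 down.
R2C3 = 12 − 3 = 9 completes the 12 down.
R2C4 = 19 − 18 = 1 completes the 19 across.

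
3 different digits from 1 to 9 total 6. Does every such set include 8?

The only way to make 6 from 3 distinct digits is {1,2,3}, which does not contain 8.

No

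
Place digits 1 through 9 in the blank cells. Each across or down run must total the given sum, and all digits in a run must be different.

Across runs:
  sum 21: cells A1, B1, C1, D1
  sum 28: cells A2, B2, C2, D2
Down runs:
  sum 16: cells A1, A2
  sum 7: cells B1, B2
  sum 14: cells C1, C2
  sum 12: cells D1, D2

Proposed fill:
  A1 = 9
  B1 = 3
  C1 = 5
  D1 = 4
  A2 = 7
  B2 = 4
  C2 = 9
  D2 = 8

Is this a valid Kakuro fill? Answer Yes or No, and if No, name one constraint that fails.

Across: 9+3+5+4=21; 7+4+9+8=28. Down: 9+7=16; 3+4=7; 5+9=14; 4+8=12. No digit repeats within any run.

Yes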